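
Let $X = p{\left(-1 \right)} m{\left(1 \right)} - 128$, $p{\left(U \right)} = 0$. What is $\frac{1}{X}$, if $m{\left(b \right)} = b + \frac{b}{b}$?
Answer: $- \frac{1}{128} \approx -0.0078125$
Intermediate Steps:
$m{\left(b \right)} = 1 + b$ ($m{\left(b \right)} = b + 1 = 1 + b$)
$X = -128$ ($X = 0 \left(1 + 1\right) - 128 = 0 \cdot 2 - 128 = 0 - 128 = -128$)
$\frac{1}{X} = \frac{1}{-128} = - \frac{1}{128}$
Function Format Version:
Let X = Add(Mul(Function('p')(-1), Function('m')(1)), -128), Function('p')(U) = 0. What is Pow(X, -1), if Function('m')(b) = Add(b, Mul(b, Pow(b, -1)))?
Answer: Rational(-1, 128) ≈ -0.0078125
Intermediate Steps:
Function('m')(b) = Add(1, b) (Function('m')(b) = Add(b, 1) = Add(1, b))
X = -128 (X = Add(Mul(0, Add(1, 1)), -128) = Add(Mul(0, 2), -128) = Add(0, -128) = -128)
Pow(X, -1) = Pow(-128, -1) = Rational(-1, 128)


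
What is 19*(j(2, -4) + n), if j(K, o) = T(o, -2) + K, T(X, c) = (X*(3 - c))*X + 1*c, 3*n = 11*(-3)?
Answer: 1311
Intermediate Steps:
n = -11 (n = (11*(-3))/3 = (⅓)*(-33) = -11)
T(X, c) = c + X²*(3 - c) (T(X, c) = X²*(3 - c) + c = c + X²*(3 - c))
j(K, o) = -2 + K + 5*o² (j(K, o) = (-2 + 3*o² - 1*(-2)*o²) + K = (-2 + 3*o² + 2*o²) + K = (-2 + 5*o²) + K = -2 + K + 5*o²)
19*(j(2, -4) + n) = 19*((-2 + 2 + 5*(-4)²) - 11) = 19*((-2 + 2 + 5*16) - 11) = 19*((-2 + 2 + 80) - 11) = 19*(80 - 11) = 19*69 = 1311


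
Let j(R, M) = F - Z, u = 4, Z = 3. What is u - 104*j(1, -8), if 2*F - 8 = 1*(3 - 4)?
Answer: -48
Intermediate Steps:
F = 7/2 (F = 4 + (1*(3 - 4))/2 = 4 + (1*(-1))/2 = 4 + (1/2)*(-1) = 4 - 1/2 = 7/2 ≈ 3.5000)
j(R, M) = 1/2 (j(R, M) = 7/2 - 1*3 = 7/2 - 3 = 1/2)
u - 104*j(1, -8) = 4 - 104*1/2 = 4 - 52 = -48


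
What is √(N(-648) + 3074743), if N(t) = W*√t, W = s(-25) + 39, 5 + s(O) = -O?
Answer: √(3074743 + 1062*I*√2) ≈ 1753.5 + 0.428*I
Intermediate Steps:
s(O) = -5 - O
W = 59 (W = (-5 - 1*(-25)) + 39 = (-5 + 25) + 39 = 20 + 39 = 59)
N(t) = 59*√t
√(N(-648) + 3074743) = √(59*√(-648) + 3074743) = √(59*(18*I*√2) + 3074743) = √(1062*I*√2 + 3074743) = √(3074743 + 1062*I*√2)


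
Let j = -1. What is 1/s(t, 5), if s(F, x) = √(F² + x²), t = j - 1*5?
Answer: √61/61 ≈ 0.12804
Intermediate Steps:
t = -6 (t = -1 - 1*5 = -1 - 5 = -6)
1/s(t, 5) = 1/(√((-6)² + 5²)) = 1/(√(36 + 25)) = 1/(√61) = √61/61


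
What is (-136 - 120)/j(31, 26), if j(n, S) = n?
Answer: -256/31 ≈ -8.2581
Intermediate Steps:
(-136 - 120)/j(31, 26) = (-136 - 120)/31 = -256*1/31 = -256/31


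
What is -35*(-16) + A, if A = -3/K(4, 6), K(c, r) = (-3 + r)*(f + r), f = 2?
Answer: 4479/8 ≈ 559.88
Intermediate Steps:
K(c, r) = (-3 + r)*(2 + r)
A = -⅛ (A = -3/(-6 + 6² - 1*6) = -3/(-6 + 36 - 6) = -3/24 = -3*1/24 = -⅛ ≈ -0.12500)
-35*(-16) + A = -35*(-16) - ⅛ = 560 - ⅛ = 4479/8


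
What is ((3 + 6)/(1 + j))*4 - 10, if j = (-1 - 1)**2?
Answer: -14/5 ≈ -2.8000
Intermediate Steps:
j = 4 (j = (-2)**2 = 4)
((3 + 6)/(1 + j))*4 - 10 = ((3 + 6)/(1 + 4))*4 - 10 = (9/5)*4 - 10 = 36/5 - 10 = -14/5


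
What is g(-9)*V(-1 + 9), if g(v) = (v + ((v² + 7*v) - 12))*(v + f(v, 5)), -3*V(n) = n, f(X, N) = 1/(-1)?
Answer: -80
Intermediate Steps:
f(X, N) = -1
V(n) = -n/3
g(v) = (-1 + v)*(-12 + v² + 8*v) (g(v) = (v + ((v² + 7*v) - 12))*(v - 1) = (v + (-12 + v² + 7*v))*(-1 + v) = (-12 + v² + 8*v)*(-1 + v) = (-1 + v)*(-12 + v² + 8*v))
g(-9)*V(-1 + 9) = (12 + (-9)³ - 20*(-9) + 7*(-9)²)*(-(-1 + 9)/3) = (12 - 729 + 180 + 7*81)*(-⅓*8) = (12 - 729 + 180 + 567)*(-8/3) = 30*(-8/3) = -80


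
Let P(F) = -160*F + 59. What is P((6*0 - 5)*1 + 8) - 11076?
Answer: -11497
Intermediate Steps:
P(F) = 59 - 160*F
P((6*0 - 5)*1 + 8) - 11076 = (59 - 160*((6*0 - 5)*1 + 8)) - 11076 = (59 - 160*((0 - 5)*1 + 8)) - 11076 = (59 - 160*(-5*1 + 8)) - 11076 = (59 - 160*(-5 + 8)) - 11076 = (59 - 160*3) - 11076 = (59 - 480) - 11076 = -421 - 11076 = -11497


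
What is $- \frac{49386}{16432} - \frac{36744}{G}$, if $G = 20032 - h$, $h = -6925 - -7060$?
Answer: $- \frac{793205325}{163473752} \approx -4.8522$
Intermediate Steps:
$h = 135$ ($h = -6925 + 7060 = 135$)
$G = 19897$ ($G = 20032 - 135 = 19897$)
$- \frac{49386}{16432} - \frac{36744}{G} = - \frac{49386}{16432} - \frac{36744}{19897} = \left(-49386\right) \frac{1}{16432} - \frac{36744}{19897} = - \frac{24693}{8216} - \frac{36744}{19897} = - \frac{793205325}{163473752}$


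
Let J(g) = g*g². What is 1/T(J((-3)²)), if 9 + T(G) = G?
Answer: 1/720 ≈ 0.0013889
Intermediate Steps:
J(g) = g³
T(G) = -9 + G
1/T(J((-3)²)) = 1/(-9 + ((-3)²)³) = 1/(-9 + 9³) = 1/(-9 + 729) = 1/720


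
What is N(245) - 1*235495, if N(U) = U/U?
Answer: -235494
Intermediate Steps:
N(U) = 1
N(245) - 1*235495 = 1 - 1*235495 = 1 - 235495 = -235494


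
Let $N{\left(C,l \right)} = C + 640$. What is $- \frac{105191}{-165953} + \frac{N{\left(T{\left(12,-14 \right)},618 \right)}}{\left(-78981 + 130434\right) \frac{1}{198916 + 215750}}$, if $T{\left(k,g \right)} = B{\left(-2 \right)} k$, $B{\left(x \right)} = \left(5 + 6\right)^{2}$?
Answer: $\frac{15996281324971}{948753301} \approx 16860.0$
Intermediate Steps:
$B{\left(x \right)} = 121$ ($B{\left(x \right)} = 11^{2} = 121$)
$T{\left(k,g \right)} = 121 k$
$N{\left(C,l \right)} = 640 + C$
$- \frac{105191}{-165953} + \frac{N{\left(T{\left(12,-14 \right)},618 \right)}}{\left(-78981 + 130434\right) \frac{1}{198916 + 215750}} = - \frac{105191}{-165953} + \frac{640 + 121 \cdot 12}{\left(-78981 + 130434\right) \frac{1}{198916 + 215750}} = \left(-105191\right) \left(- \frac{1}{165953}\right) + \frac{640 + 1452}{51453 \cdot \frac{1}{414666}} = \frac{105191}{165953} + \frac{2092}{51453 \cdot \frac{1}{414666}} = \frac{105191}{165953} + \frac{2092}{\frac{5717}{46074}} = \frac{105191}{165953} + 2092 \cdot \frac{46074}{5717} = \frac{105191}{165953} + \frac{96386808}{5717} = \frac{15996281324971}{948753301}$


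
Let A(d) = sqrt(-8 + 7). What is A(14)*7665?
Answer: 7665*I ≈ 7665.0*I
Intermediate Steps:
A(d) = I (A(d) = sqrt(-1) = I)
A(14)*7665 = I*7665 = 7665*I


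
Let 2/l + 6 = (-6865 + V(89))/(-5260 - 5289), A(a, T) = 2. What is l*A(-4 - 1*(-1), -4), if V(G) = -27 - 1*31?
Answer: -6028/8053 ≈ -0.74854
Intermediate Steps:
V(G) = -58 (V(G) = -27 - 31 = -58)
l = -3014/8053 (l = 2/(-6 + (-6865 - 58)/(-5260 - 5289)) = 2/(-6 - 6923/(-10549)) = 2/(-6 - 6923*(-1/10549)) = 2/(-6 + 989/1507) = 2/(-8053/1507) = 2*(-1507/8053) = -3014/8053 ≈ -0.37427)
l*A(-4 - 1*(-1), -4) = -3014/8053*2 = -6028/8053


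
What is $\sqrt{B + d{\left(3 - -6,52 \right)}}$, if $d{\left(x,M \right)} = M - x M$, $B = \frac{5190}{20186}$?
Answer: $\frac{i \sqrt{42351166649}}{10093} \approx 20.39 i$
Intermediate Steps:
$B = \frac{2595}{10093}$ ($B = 5190 \cdot \frac{1}{20186} = \frac{2595}{10093} \approx 0.25711$)
$d{\left(x,M \right)} = M - M x$
$\sqrt{B + d{\left(3 - -6,52 \right)}} = \sqrt{\frac{2595}{10093} + 52 \left(1 - \left(3 - -6\right)\right)} = \sqrt{\frac{2595}{10093} + 52 \left(1 - \left(3 + 6\right)\right)} = \sqrt{\frac{2595}{10093} + 52 \left(1 - 9\right)} = \sqrt{\frac{2595}{10093} + 52 \left(-8\right)} = \sqrt{\frac{2595}{10093} - 416} = \sqrt{- \frac{4196093}{10093}} = \frac{i \sqrt{42351166649}}{10093}$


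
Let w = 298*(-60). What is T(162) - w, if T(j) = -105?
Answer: 17775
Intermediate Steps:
w = -17880
T(162) - w = -105 - 1*(-17880) = -105 + 17880 = 17775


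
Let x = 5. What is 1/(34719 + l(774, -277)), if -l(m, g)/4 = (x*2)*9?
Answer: 1/34359 ≈ 2.9104e-5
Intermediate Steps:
l(m, g) = -360 (l(m, g) = -4*5*2*9 = -40*9 = -4*90 = -360)
1/(34719 + l(774, -277)) = 1/(34719 - 360) = 1/34359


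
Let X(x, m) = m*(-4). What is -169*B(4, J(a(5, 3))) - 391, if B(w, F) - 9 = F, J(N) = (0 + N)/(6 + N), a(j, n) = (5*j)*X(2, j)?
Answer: -39578/19 ≈ -2083.1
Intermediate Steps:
X(x, m) = -4*m
a(j, n) = -20*j² (a(j, n) = (5*j)*(-4*j) = -20*j²)
J(N) = N/(6 + N)
B(w, F) = 9 + F
-169*B(4, J(a(5, 3))) - 391 = -169*(9 + (-20*5²)/(6 - 20*5²)) - 391 = -169*(9 + (-20*25)/(6 - 20*25)) - 391 = -169*(9 - 500/(6 - 500)) - 391 = -169*(9 - 500/(-494)) - 391 = -169*(9 - 500*(-1/494)) - 391 = -169*(9 + 250/247) - 391 = -169*2473/247 - 391 = -32149/19 - 391 = -39578/19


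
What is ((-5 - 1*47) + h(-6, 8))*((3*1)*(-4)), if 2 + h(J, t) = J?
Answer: 720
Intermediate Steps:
h(J, t) = -2 + J
((-5 - 1*47) + h(-6, 8))*((3*1)*(-4)) = ((-5 - 1*47) + (-2 - 6))*((3*1)*(-4)) = ((-5 - 47) - 8)*(3*(-4)) = (-52 - 8)*(-12) = -60*(-12) = 720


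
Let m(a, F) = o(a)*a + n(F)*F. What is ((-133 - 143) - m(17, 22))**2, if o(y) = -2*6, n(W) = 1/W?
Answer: 5329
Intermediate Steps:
o(y) = -12
m(a, F) = 1 - 12*a (m(a, F) = -12*a + F/F = -12*a + 1 = 1 - 12*a)
((-133 - 143) - m(17, 22))**2 = ((-133 - 143) - (1 - 12*17))**2 = (-276 - (1 - 204))**2 = (-276 - 1*(-203))**2 = (-276 + 203)**2 = (-73)**2 = 5329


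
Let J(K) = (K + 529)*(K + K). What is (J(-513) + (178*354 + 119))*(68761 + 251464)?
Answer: 14959310875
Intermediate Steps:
J(K) = 2*K*(529 + K) (J(K) = (529 + K)*(2*K) = 2*K*(529 + K))
(J(-513) + (178*354 + 119))*(68761 + 251464) = (2*(-513)*(529 - 513) + (178*354 + 119))*(68761 + 251464) = (2*(-513)*16 + (63012 + 119))*320225 = (-16416 + 63131)*320225 = 46715*320225 = 14959310875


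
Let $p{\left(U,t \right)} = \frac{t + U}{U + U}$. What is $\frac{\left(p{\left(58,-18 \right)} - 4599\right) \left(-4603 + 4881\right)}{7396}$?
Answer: $- \frac{18537179}{107242} \approx -172.85$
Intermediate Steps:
$p{\left(U,t \right)} = \frac{U + t}{2 U}$
$\frac{\left(p{\left(58,-18 \right)} - 4599\right) \left(-4603 + 4881\right)}{7396} = \frac{\left(\frac{58 - 18}{2 \cdot 58} - 4599\right) \left(-4603 + 4881\right)}{7396} = \left(\frac{1}{2} \cdot \frac{1}{58} \cdot 40 - 4599\right) 278 \cdot \frac{1}{7396} = \left(\frac{10}{29} - 4599\right) 278 \cdot \frac{1}{7396} = \left(- \frac{133361}{29}\right) 278 \cdot \frac{1}{7396} = \left(- \frac{37074358}{29}\right) \frac{1}{7396} = - \frac{18537179}{107242}$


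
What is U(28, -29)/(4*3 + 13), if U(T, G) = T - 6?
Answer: 22/25 ≈ 0.88000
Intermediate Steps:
U(T, G) = -6 + T
U(28, -29)/(4*3 + 13) = (-6 + 28)/(4*3 + 13) = 22/(12 + 13) = 22/25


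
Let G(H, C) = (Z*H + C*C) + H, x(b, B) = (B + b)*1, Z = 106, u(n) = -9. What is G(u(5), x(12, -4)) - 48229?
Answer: -49128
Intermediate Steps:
x(b, B) = B + b
G(H, C) = C² + 107*H (G(H, C) = (106*H + C*C) + H = (106*H + C²) + H = (C² + 106*H) + H = C² + 107*H)
G(u(5), x(12, -4)) - 48229 = ((-4 + 12)² + 107*(-9)) - 48229 = (8² - 963) - 48229 = (64 - 963) - 48229 = -899 - 48229 = -49128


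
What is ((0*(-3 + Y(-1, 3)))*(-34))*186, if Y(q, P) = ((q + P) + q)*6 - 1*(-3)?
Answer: 0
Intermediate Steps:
Y(q, P) = 3 + 6*P + 12*q (Y(q, P) = ((P + q) + q)*6 + 3 = (P + 2*q)*6 + 3 = (6*P + 12*q) + 3 = 3 + 6*P + 12*q)
((0*(-3 + Y(-1, 3)))*(-34))*186 = ((0*(-3 + (3 + 6*3 + 12*(-1))))*(-34))*186 = ((0*(-3 + (3 + 18 - 12)))*(-34))*186 = ((0*(-3 + 9))*(-34))*186 = ((0*6)*(-34))*186 = (0*(-34))*186 = 0*186 = 0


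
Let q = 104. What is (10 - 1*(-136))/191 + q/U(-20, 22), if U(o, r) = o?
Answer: -4236/955 ≈ -4.4356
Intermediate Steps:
(10 - 1*(-136))/191 + q/U(-20, 22) = (10 - 1*(-136))/191 + 104/(-20) = (10 + 136)*(1/191) + 104*(-1/20) = 146*(1/191) - 26/5 = 146/191 - 26/5 = -4236/955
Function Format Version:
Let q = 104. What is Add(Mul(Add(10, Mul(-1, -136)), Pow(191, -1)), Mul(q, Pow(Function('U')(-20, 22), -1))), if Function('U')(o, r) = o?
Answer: Rational(-4236, 955) ≈ -4.4356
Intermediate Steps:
Add(Mul(Add(10, Mul(-1, -136)), Pow(191, -1)), Mul(q, Pow(Function('U')(-20, 22), -1))) = Add(Mul(Add(10, Mul(-1, -136)), Pow(191, -1)), Mul(104, Pow(-20, -1))) = Add(Mul(Add(10, 136), Rational(1, 191)), Mul(104, Rational(-1, 20))) = Add(Mul(146, Rational(1, 191)), Rational(-26, 5)) = Add(Rational(146, 191), Rational(-26, 5)) = Rational(-4236, 955)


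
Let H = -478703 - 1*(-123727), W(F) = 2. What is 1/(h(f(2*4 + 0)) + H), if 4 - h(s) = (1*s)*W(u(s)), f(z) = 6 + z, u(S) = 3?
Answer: -1/355000 ≈ -2.8169e-6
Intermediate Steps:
H = -354976 (H = -478703 + 123727 = -354976)
h(s) = 4 - 2*s (h(s) = 4 - 1*s*2 = 4 - s*2 = 4 - 2*s)
1/(h(f(2*4 + 0)) + H) = 1/((4 - 2*(6 + (2*4 + 0))) - 354976) = 1/((4 - 2*(6 + (8 + 0))) - 354976) = 1/((4 - 2*(6 + 8)) - 354976) = 1/((4 - 2*14) - 354976) = 1/((4 - 28) - 354976) = 1/(-24 - 354976) = 1/(-355000) = -1/355000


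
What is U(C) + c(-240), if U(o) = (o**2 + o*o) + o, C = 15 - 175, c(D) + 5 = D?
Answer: 50795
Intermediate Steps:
c(D) = -5 + D
C = -160
U(o) = o + 2*o**2 (U(o) = (o**2 + o**2) + o = 2*o**2 + o = o + 2*o**2)
U(C) + c(-240) = -160*(1 + 2*(-160)) + (-5 - 240) = -160*(1 - 320) - 245 = -160*(-319) - 245 = 51040 - 245 = 50795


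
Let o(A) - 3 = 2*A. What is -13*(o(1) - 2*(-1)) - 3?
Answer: -94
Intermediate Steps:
o(A) = 3 + 2*A
-13*(o(1) - 2*(-1)) - 3 = -13*((3 + 2*1) - 2*(-1)) - 3 = -13*((3 + 2) + 2) - 3 = -13*(5 + 2) - 3 = -13*7 - 3 = -91 - 3 = -94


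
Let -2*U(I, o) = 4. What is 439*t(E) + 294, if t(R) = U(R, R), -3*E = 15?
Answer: -584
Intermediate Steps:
U(I, o) = -2 (U(I, o) = -1/2*4 = -2)
E = -5 (E = -1/3*15 = -5)
t(R) = -2
439*t(E) + 294 = 439*(-2) + 294 = -878 + 294 = -584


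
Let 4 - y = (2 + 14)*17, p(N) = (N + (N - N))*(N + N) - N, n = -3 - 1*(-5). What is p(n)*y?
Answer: -1608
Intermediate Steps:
n = 2 (n = -3 + 5 = 2)
p(N) = -N + 2*N² (p(N) = (N + 0)*(2*N) - N = N*(2*N) - N = 2*N² - N = -N + 2*N²)
y = -268 (y = 4 - (2 + 14)*17 = 4 - 16*17 = 4 - 1*272 = 4 - 272 = -268)
p(n)*y = (2*(-1 + 2*2))*(-268) = (2*(-1 + 4))*(-268) = (2*3)*(-268) = 6*(-268) = -1608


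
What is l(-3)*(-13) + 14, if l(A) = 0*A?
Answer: 14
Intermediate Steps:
l(A) = 0
l(-3)*(-13) + 14 = 0*(-13) + 14 = 0 + 14 = 14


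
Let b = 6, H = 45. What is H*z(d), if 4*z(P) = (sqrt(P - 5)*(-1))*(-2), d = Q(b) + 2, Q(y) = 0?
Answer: 45*I*sqrt(3)/2 ≈ 38.971*I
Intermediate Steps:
d = 2 (d = 0 + 2 = 2)
z(P) = sqrt(-5 + P)/2 (z(P) = ((sqrt(P - 5)*(-1))*(-2))/4 = ((sqrt(-5 + P)*(-1))*(-2))/4 = (-sqrt(-5 + P)*(-2))/4 = (2*sqrt(-5 + P))/4 = sqrt(-5 + P)/2)
H*z(d) = 45*(sqrt(-5 + 2)/2) = 45*(sqrt(-3)/2) = 45*((I*sqrt(3))/2) = 45*(I*sqrt(3)/2) = 45*I*sqrt(3)/2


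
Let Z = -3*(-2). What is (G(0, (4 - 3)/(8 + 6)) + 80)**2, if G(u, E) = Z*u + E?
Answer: 1256641/196 ≈ 6411.4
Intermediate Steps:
Z = 6
G(u, E) = E + 6*u (G(u, E) = 6*u + E = E + 6*u)
(G(0, (4 - 3)/(8 + 6)) + 80)**2 = (((4 - 3)/(8 + 6) + 6*0) + 80)**2 = ((1/14 + 0) + 80)**2 = (1/14 + 80)**2 = (1121/14)**2 = 1256641/196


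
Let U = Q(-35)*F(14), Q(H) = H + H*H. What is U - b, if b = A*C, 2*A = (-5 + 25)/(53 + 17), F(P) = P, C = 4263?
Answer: 16051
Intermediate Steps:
A = 1/7 (A = ((-5 + 25)/(53 + 17))/2 = (20/70)/2 = (20*(1/70))/2 = (1/2)*(2/7) = 1/7 ≈ 0.14286)
Q(H) = H + H**2
b = 609 (b = (1/7)*4263 = 609)
U = 16660 (U = -35*(1 - 35)*14 = -35*(-34)*14 = 1190*14 = 16660)
U - b = 16660 - 1*609 = 16660 - 609 = 16051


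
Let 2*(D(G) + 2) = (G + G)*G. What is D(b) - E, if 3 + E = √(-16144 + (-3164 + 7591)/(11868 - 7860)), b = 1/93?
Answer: 8650/8649 - 5*I*√2593205058/2004 ≈ 1.0001 - 127.05*I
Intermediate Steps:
b = 1/93 ≈ 0.010753
E = -3 + 5*I*√2593205058/2004 (E = -3 + √(-16144 + (-3164 + 7591)/(11868 - 7860)) = -3 + √(-16144 + 4427/4008) = -3 + √(-64700725/4008) = -3 + 5*I*√2593205058/2004 ≈ -3.0 + 127.05*I)
D(G) = -2 + G² (D(G) = -2 + ((G + G)*G)/2 = -2 + ((2*G)*G)/2 = -2 + (2*G²)/2 = -2 + G²)
D(b) - E = (-2 + (1/93)²) - (-3 + 5*I*√2593205058/2004) = (-2 + 1/8649) + (3 - 5*I*√2593205058/2004) = -17297/8649 + (3 - 5*I*√2593205058/2004) = 8650/8649 - 5*I*√2593205058/2004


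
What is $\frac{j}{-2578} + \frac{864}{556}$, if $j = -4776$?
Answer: $\frac{610356}{179171} \approx 3.4066$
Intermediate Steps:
$\frac{j}{-2578} + \frac{864}{556} = - \frac{4776}{-2578} + \frac{864}{556} = \left(-4776\right) \left(- \frac{1}{2578}\right) + 864 \cdot \frac{1}{556} = \frac{2388}{1289} + \frac{216}{139} = \frac{610356}{179171}$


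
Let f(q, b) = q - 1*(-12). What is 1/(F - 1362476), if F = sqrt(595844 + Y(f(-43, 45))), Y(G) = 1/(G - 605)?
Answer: -866534736/1180632402009553 - 2*sqrt(60254128497)/1180632402009553 ≈ -7.3437e-7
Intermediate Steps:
f(q, b) = 12 + q (f(q, b) = q + 12 = 12 + q)
Y(G) = 1/(-605 + G)
F = sqrt(60254128497)/318 (F = sqrt(595844 + 1/(-605 + (12 - 43))) = sqrt(595844 + 1/(-605 - 31)) = sqrt(595844 + 1/(-636)) = sqrt(595844 - 1/636) = sqrt(378956783/636) = sqrt(60254128497)/318 ≈ 771.91)
1/(F - 1362476) = 1/(sqrt(60254128497)/318 - 1362476) = 1/(-1362476 + sqrt(60254128497)/318)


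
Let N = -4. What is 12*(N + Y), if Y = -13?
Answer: -204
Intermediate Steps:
12*(N + Y) = 12*(-4 - 13) = 12*(-17) = -204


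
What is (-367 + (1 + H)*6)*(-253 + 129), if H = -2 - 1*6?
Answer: 50716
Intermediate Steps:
H = -8 (H = -2 - 6 = -8)
(-367 + (1 + H)*6)*(-253 + 129) = (-367 + (1 - 8)*6)*(-253 + 129) = (-367 - 7*6)*(-124) = (-367 - 42)*(-124) = -409*(-124) = 50716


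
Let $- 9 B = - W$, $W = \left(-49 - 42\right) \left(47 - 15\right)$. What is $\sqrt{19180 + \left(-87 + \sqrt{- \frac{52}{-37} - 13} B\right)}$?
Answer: $\frac{\sqrt{235244853 - 107744 i \sqrt{15873}}}{111} \approx 138.23 - 3.985 i$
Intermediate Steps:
$W = -2912$ ($W = \left(-91\right) 32 = -2912$)
$B = - \frac{2912}{9}$ ($B = - \frac{\left(-1\right) \left(-2912\right)}{9} = \left(- \frac{1}{9}\right) 2912 = - \frac{2912}{9} \approx -323.56$)
$\sqrt{19180 + \left(-87 + \sqrt{- \frac{52}{-37} - 13} B\right)} = \sqrt{19180 - \left(87 - \sqrt{- \frac{52}{-37} - 13} \left(- \frac{2912}{9}\right)\right)} = \sqrt{19180 - \left(87 - \sqrt{\left(-52\right) \left(- \frac{1}{37}\right) - 13} \left(- \frac{2912}{9}\right)\right)} = \sqrt{19180 - \left(87 - \sqrt{\frac{52}{37} - 13} \left(- \frac{2912}{9}\right)\right)} = \sqrt{19180 - \left(87 - \sqrt{- \frac{429}{37}} \left(- \frac{2912}{9}\right)\right)} = \sqrt{19180 - \left(87 - \frac{i \sqrt{15873}}{37} \left(- \frac{2912}{9}\right)\right)} = \sqrt{19180 - \left(87 + \frac{2912 i \sqrt{15873}}{333}\right)} = \sqrt{19093 - \frac{2912 i \sqrt{15873}}{333}}$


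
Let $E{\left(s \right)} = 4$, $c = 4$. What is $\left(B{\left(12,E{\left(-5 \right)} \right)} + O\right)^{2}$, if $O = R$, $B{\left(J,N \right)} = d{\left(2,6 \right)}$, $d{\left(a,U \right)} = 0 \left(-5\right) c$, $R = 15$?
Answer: $225$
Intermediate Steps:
$d{\left(a,U \right)} = 0$ ($d{\left(a,U \right)} = 0 \left(-5\right) 4 = 0 \cdot 4 = 0$)
$B{\left(J,N \right)} = 0$
$O = 15$
$\left(B{\left(12,E{\left(-5 \right)} \right)} + O\right)^{2} = \left(0 + 15\right)^{2} = 15^{2} = 225$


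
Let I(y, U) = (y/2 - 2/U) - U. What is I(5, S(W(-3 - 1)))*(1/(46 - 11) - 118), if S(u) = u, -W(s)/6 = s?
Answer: 152773/60 ≈ 2546.2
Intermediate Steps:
W(s) = -6*s
I(y, U) = y/2 - U - 2/U (I(y, U) = (y*(1/2) - 2/U) - U = (y/2 - 2/U) - U = y/2 - U - 2/U)
I(5, S(W(-3 - 1)))*(1/(46 - 11) - 118) = ((1/2)*5 - (-6)*(-3 - 1) - 2*(-1/(6*(-3 - 1))))*(1/(46 - 11) - 118) = (5/2 - (-6)*(-4) - 2/((-6*(-4))))*(1/35 - 118) = (5/2 - 1*24 - 2/24)*(1/35 - 118) = (5/2 - 24 - 2*1/24)*(-4129/35) = (5/2 - 24 - 1/12)*(-4129/35) = -259/12*(-4129/35) = 152773/60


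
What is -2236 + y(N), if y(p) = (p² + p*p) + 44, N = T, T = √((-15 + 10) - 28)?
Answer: -2258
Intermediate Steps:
T = I*√33 (T = √(-5 - 28) = √(-33) = I*√33 ≈ 5.7446*I)
N = I*√33 ≈ 5.7446*I
y(p) = 44 + 2*p² (y(p) = (p² + p²) + 44 = 2*p² + 44 = 44 + 2*p²)
-2236 + y(N) = -2236 + (44 + 2*(I*√33)²) = -2236 + (44 + 2*(-33)) = -2236 + (44 - 66) = -2236 - 22 = -2258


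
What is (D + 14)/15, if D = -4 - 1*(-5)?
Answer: 1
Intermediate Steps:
D = 1 (D = -4 + 5 = 1)
(D + 14)/15 = (1 + 14)/15 = (1/15)*15 = 1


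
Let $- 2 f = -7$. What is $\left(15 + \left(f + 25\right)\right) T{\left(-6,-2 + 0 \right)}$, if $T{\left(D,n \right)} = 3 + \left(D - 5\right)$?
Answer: $-348$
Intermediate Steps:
$f = \frac{7}{2}$ ($f = \left(- \frac{1}{2}\right) \left(-7\right) = \frac{7}{2} \approx 3.5$)
$T{\left(D,n \right)} = -2 + D$ ($T{\left(D,n \right)} = 3 + \left(D - 5\right) = 3 + \left(-5 + D\right) = -2 + D$)
$\left(15 + \left(f + 25\right)\right) T{\left(-6,-2 + 0 \right)} = \left(15 + \left(\frac{7}{2} + 25\right)\right) \left(-2 - 6\right) = \left(15 + \frac{57}{2}\right) \left(-8\right) = \frac{87}{2} \left(-8\right) = -348$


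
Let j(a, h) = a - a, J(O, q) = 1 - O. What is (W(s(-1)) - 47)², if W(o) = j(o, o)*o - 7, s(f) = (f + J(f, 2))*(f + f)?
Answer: 2916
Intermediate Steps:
j(a, h) = 0
s(f) = 2*f (s(f) = (f + (1 - f))*(f + f) = 1*(2*f) = 2*f)
W(o) = -7 (W(o) = 0*o - 7 = 0 - 7 = -7)
(W(s(-1)) - 47)² = (-7 - 47)² = (-54)² = 2916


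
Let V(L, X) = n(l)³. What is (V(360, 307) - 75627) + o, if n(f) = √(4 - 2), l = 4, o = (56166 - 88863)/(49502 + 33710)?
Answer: -6293106621/83212 + 2*√2 ≈ -75625.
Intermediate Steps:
o = -32697/83212 ≈ -0.39294
n(f) = √2
V(L, X) = 2*√2 (V(L, X) = (√2)³ = 2*√2)
(V(360, 307) - 75627) + o = (2*√2 - 75627) - 32697/83212 = (-75627 + 2*√2) - 32697/83212 = -6293106621/83212 + 2*√2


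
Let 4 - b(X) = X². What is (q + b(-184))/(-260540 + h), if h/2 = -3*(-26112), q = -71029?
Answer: 104881/103868 ≈ 1.0098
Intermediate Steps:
b(X) = 4 - X²
h = 156672 (h = 2*(-3*(-26112)) = 2*78336 = 156672)
(q + b(-184))/(-260540 + h) = (-71029 + (4 - 1*(-184)²))/(-260540 + 156672) = (-71029 + (4 - 1*33856))/(-103868) = (-71029 + (4 - 33856))*(-1/103868) = (-71029 - 33852)*(-1/103868) = -104881*(-1/103868) = 104881/103868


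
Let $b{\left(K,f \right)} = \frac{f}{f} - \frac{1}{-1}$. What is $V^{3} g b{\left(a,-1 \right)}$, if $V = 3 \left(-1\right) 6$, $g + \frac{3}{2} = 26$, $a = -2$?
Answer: $-285768$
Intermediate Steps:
$g = \frac{49}{2}$ ($g = - \frac{3}{2} + 26 = \frac{49}{2} \approx 24.5$)
$V = -18$ ($V = \left(-3\right) 6 = -18$)
$b{\left(K,f \right)} = 2$ ($b{\left(K,f \right)} = 1 - -1 = 1 + 1 = 2$)
$V^{3} g b{\left(a,-1 \right)} = \left(-18\right)^{3} \cdot \frac{49}{2} \cdot 2 = \left(-5832\right) \frac{49}{2} \cdot 2 = \left(-142884\right) 2 = -285768$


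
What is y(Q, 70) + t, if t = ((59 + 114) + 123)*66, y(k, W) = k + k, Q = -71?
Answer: 19394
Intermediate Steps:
y(k, W) = 2*k
t = 19536 (t = (173 + 123)*66 = 296*66 = 19536)
y(Q, 70) + t = 2*(-71) + 19536 = -142 + 19536 = 19394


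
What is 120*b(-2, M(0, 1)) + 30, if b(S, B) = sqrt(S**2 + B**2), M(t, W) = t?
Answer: 270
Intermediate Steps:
b(S, B) = sqrt(B**2 + S**2)
120*b(-2, M(0, 1)) + 30 = 120*sqrt(0**2 + (-2)**2) + 30 = 120*sqrt(0 + 4) + 30 = 120*sqrt(4) + 30 = 120*2 + 30 = 240 + 30 = 270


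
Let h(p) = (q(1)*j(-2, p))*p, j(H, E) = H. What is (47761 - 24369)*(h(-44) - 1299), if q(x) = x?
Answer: -28327712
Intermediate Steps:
h(p) = -2*p (h(p) = (1*(-2))*p = -2*p)
(47761 - 24369)*(h(-44) - 1299) = (47761 - 24369)*(-2*(-44) - 1299) = 23392*(88 - 1299) = 23392*(-1211) = -28327712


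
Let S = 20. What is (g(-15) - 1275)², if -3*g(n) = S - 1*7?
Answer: 14730244/9 ≈ 1.6367e+6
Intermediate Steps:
g(n) = -13/3 (g(n) = -(20 - 1*7)/3 = -(20 - 7)/3 = -⅓*13 = -13/3)
(g(-15) - 1275)² = (-13/3 - 1275)² = (-3838/3)² = 14730244/9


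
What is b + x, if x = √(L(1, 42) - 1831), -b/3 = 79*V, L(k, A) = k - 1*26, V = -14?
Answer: 3318 + 8*I*√29 ≈ 3318.0 + 43.081*I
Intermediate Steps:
L(k, A) = -26 + k (L(k, A) = k - 26 = -26 + k)
b = 3318 (b = -237*(-14) = -3*(-1106) = 3318)
x = 8*I*√29 (x = √((-26 + 1) - 1831) = √(-25 - 1831) = √(-1856) = 8*I*√29 ≈ 43.081*I)
b + x = 3318 + 8*I*√29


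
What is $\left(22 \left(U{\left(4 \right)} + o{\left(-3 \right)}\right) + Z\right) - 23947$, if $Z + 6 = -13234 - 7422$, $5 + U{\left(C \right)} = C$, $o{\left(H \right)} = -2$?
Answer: $-44675$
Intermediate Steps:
$U{\left(C \right)} = -5 + C$
$Z = -20662$ ($Z = -6 - 20656 = -20662$)
$\left(22 \left(U{\left(4 \right)} + o{\left(-3 \right)}\right) + Z\right) - 23947 = \left(22 \left(\left(-5 + 4\right) - 2\right) - 20662\right) - 23947 = \left(22 \left(-1 - 2\right) - 20662\right) - 23947 = \left(22 \left(-3\right) - 20662\right) - 23947 = \left(-66 - 20662\right) - 23947 = -20728 - 23947 = -44675$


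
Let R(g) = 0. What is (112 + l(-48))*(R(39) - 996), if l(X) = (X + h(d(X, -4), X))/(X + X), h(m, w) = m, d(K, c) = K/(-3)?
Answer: -111884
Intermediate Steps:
d(K, c) = -K/3 (d(K, c) = K*(-⅓) = -K/3)
l(X) = ⅓ (l(X) = (X - X/3)/(X + X) = (2*X/3)/((2*X)) = (2*X/3)*(1/(2*X)) = ⅓)
(112 + l(-48))*(R(39) - 996) = (112 + ⅓)*(0 - 996) = (337/3)*(-996) = -111884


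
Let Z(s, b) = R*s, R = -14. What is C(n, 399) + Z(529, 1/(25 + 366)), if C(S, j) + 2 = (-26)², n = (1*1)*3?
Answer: -6732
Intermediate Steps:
n = 3 (n = 1*3 = 3)
Z(s, b) = -14*s
C(S, j) = 674 (C(S, j) = -2 + (-26)² = -2 + 676 = 674)
C(n, 399) + Z(529, 1/(25 + 366)) = 674 - 14*529 = 674 - 7406 = -6732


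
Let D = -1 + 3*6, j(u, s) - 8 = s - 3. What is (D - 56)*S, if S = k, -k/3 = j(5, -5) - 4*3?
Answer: -1404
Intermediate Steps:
j(u, s) = 5 + s (j(u, s) = 8 + (s - 3) = 8 + (-3 + s) = 5 + s)
k = 36 (k = -3*((5 - 5) - 4*3) = -3*(0 - 12) = -3*(-12) = 36)
D = 17 (D = -1 + 18 = 17)
S = 36
(D - 56)*S = (17 - 56)*36 = -39*36 = -1404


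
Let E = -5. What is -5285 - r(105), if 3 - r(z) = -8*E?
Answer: -5248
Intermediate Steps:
r(z) = -37 (r(z) = 3 - (-8)*(-5) = 3 - 1*40 = 3 - 40 = -37)
-5285 - r(105) = -5285 - 1*(-37) = -5285 + 37 = -5248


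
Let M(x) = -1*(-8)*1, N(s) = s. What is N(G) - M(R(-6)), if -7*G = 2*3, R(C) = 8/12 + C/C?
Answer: -62/7 ≈ -8.8571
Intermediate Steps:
R(C) = 5/3 (R(C) = 8*(1/12) + 1 = ⅔ + 1 = 5/3)
G = -6/7 (G = -2*3/7 = -⅐*6 = -6/7 ≈ -0.85714)
M(x) = 8 (M(x) = 8*1 = 8)
N(G) - M(R(-6)) = -6/7 - 1*8 = -6/7 - 8 = -62/7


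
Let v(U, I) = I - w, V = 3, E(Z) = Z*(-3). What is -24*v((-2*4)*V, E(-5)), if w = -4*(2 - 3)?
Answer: -264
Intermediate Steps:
w = 4 (w = -4*(-1) = 4)
E(Z) = -3*Z
v(U, I) = -4 + I (v(U, I) = I - 1*4 = I - 4 = -4 + I)
-24*v((-2*4)*V, E(-5)) = -24*(-4 - 3*(-5)) = -24*(-4 + 15) = -24*11 = -264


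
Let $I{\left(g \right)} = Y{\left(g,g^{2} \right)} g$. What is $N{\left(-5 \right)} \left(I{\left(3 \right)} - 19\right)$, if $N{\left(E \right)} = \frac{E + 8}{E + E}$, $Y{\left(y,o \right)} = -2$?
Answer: $\frac{15}{2} \approx 7.5$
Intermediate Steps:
$N{\left(E \right)} = \frac{8 + E}{2 E}$
$I{\left(g \right)} = - 2 g$
$N{\left(-5 \right)} \left(I{\left(3 \right)} - 19\right) = \frac{8 - 5}{2 \left(-5\right)} \left(\left(-2\right) 3 - 19\right) = \frac{1}{2} \left(- \frac{1}{5}\right) 3 \left(-6 - 19\right) = \left(- \frac{3}{10}\right) \left(-25\right) = \frac{15}{2}$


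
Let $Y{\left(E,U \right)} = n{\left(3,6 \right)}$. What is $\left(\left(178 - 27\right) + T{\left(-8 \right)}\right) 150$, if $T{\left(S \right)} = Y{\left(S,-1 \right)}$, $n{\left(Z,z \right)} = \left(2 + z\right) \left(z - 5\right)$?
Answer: $23850$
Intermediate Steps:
$n{\left(Z,z \right)} = \left(-5 + z\right) \left(2 + z\right)$ ($n{\left(Z,z \right)} = \left(2 + z\right) \left(-5 + z\right) = \left(-5 + z\right) \left(2 + z\right)$)
$Y{\left(E,U \right)} = 8$ ($Y{\left(E,U \right)} = -10 + 6^{2} - 18 = -10 + 36 - 18 = 8$)
$T{\left(S \right)} = 8$
$\left(\left(178 - 27\right) + T{\left(-8 \right)}\right) 150 = \left(\left(178 - 27\right) + 8\right) 150 = \left(151 + 8\right) 150 = 159 \cdot 150 = 23850$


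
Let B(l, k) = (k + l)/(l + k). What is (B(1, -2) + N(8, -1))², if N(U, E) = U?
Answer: 81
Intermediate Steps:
B(l, k) = 1 (B(l, k) = (k + l)/(k + l) = 1)
(B(1, -2) + N(8, -1))² = (1 + 8)² = 9² = 81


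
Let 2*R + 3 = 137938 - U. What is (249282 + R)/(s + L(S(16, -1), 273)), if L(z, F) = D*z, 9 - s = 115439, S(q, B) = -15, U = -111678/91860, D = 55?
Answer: -9744818303/3559728100 ≈ -2.7375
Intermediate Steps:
U = -18613/15310 (U = -111678*1/91860 = -18613/15310 ≈ -1.2157)
s = -115430 (s = 9 - 1*115439 = 9 - 115439 = -115430)
L(z, F) = 55*z
R = 2111803463/30620 (R = -3/2 + (137938 - 1*(-18613/15310))/2 = -3/2 + (137938 + 18613/15310)/2 = -3/2 + (1/2)*(2111849393/15310) = -3/2 + 2111849393/30620 = 2111803463/30620 ≈ 68968.)
(249282 + R)/(s + L(S(16, -1), 273)) = (249282 + 2111803463/30620)/(-115430 + 55*(-15)) = 9744818303/(30620*(-115430 - 825)) = (9744818303/30620)/(-116255) = (9744818303/30620)*(-1/116255) = -9744818303/3559728100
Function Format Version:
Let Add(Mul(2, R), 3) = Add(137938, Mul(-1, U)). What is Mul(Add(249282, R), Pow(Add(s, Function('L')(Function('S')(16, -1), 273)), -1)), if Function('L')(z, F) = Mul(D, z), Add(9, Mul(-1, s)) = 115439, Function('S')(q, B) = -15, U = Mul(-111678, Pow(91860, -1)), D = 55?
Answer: Rational(-9744818303, 3559728100) ≈ -2.7375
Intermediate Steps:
U = Rational(-18613, 15310) (U = Mul(-111678, Rational(1, 91860)) = Rational(-18613, 15310) ≈ -1.2157)
s = -115430 (s = Add(9, Mul(-1, 115439)) = Add(9, -115439) = -115430)
Function('L')(z, F) = Mul(55, z)
R = Rational(2111803463, 30620) (R = Add(Rational(-3, 2), Mul(Rational(1, 2), Add(137938, Mul(-1, Rational(-18613, 15310))))) = Add(Rational(-3, 2), Mul(Rational(1, 2), Add(137938, Rational(18613, 15310)))) = Add(Rational(-3, 2), Mul(Rational(1, 2), Rational(2111849393, 15310))) = Add(Rational(-3, 2), Rational(2111849393, 30620)) = Rational(2111803463, 30620) ≈ 68968.)
Mul(Add(249282, R), Pow(Add(s, Function('L')(Function('S')(16, -1), 273)), -1)) = Mul(Add(249282, Rational(2111803463, 30620)), Pow(Add(-115430, Mul(55, -15)), -1)) = Mul(Rational(9744818303, 30620), Pow(Add(-115430, -825), -1)) = Mul(Rational(9744818303, 30620), Pow(-116255, -1)) = Mul(Rational(9744818303, 30620), Rational(-1, 116255)) = Rational(-9744818303, 3559728100)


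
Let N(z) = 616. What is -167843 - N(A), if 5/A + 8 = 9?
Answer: -168459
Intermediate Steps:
A = 5 (A = 5/(-8 + 9) = 5/1 = 5*1 = 5)
-167843 - N(A) = -167843 - 1*616 = -167843 - 616 = -168459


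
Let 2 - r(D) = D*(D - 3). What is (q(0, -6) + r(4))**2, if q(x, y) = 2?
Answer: 0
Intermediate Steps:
r(D) = 2 - D*(-3 + D) (r(D) = 2 - D*(D - 3) = 2 - D*(-3 + D))
(q(0, -6) + r(4))**2 = (2 + (2 - 1*4**2 + 3*4))**2 = (2 + (2 - 1*16 + 12))**2 = (2 + (2 - 16 + 12))**2 = (2 - 2)**2 = 0**2 = 0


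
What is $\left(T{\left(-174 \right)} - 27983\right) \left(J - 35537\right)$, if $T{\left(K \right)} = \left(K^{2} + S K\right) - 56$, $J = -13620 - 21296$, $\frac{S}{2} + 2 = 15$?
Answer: $161126011$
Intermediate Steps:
$S = 26$ ($S = -4 + 2 \cdot 15 = -4 + 30 = 26$)
$J = -34916$
$T{\left(K \right)} = -56 + K^{2} + 26 K$ ($T{\left(K \right)} = \left(K^{2} + 26 K\right) - 56 = -56 + K^{2} + 26 K$)
$\left(T{\left(-174 \right)} - 27983\right) \left(J - 35537\right) = \left(\left(-56 + \left(-174\right)^{2} + 26 \left(-174\right)\right) - 27983\right) \left(-34916 - 35537\right) = \left(\left(-56 + 30276 - 4524\right) - 27983\right) \left(-70453\right) = \left(25696 - 27983\right) \left(-70453\right) = \left(-2287\right) \left(-70453\right) = 161126011$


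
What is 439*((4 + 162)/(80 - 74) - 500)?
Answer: -622063/3 ≈ -2.0735e+5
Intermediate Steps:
439*((4 + 162)/(80 - 74) - 500) = 439*(166/6 - 500) = 439*(166*(⅙) - 500) = 439*(83/3 - 500) = 439*(-1417/3) = -622063/3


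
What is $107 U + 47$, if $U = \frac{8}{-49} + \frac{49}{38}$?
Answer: $\frac{311893}{1862} \approx 167.5$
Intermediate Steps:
$U = \frac{2097}{1862}$ ($U = 8 \left(- \frac{1}{49}\right) + 49 \cdot \frac{1}{38} = - \frac{8}{49} + \frac{49}{38} = \frac{2097}{1862} \approx 1.1262$)
$107 U + 47 = 107 \cdot \frac{2097}{1862} + 47 = \frac{224379}{1862} + 47 = \frac{311893}{1862}$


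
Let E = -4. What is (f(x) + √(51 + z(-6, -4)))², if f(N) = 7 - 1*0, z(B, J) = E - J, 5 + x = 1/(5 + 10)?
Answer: (7 + √51)² ≈ 199.98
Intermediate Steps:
x = -74/15 (x = -5 + 1/(5 + 10) = -5 + 1/15 = -74/15 ≈ -4.9333)
z(B, J) = -4 - J
f(N) = 7 (f(N) = 7 + 0 = 7)
(f(x) + √(51 + z(-6, -4)))² = (7 + √(51 + (-4 - 1*(-4))))² = (7 + √(51 + (-4 + 4)))² = (7 + √(51 + 0))² = (7 + √51)²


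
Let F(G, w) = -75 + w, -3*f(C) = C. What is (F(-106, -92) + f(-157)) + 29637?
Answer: 88567/3 ≈ 29522.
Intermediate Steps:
f(C) = -C/3
(F(-106, -92) + f(-157)) + 29637 = ((-75 - 92) - ⅓*(-157)) + 29637 = (-167 + 157/3) + 29637 = -344/3 + 29637 = 88567/3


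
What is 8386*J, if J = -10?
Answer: -83860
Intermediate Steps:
8386*J = 8386*(-10) = -83860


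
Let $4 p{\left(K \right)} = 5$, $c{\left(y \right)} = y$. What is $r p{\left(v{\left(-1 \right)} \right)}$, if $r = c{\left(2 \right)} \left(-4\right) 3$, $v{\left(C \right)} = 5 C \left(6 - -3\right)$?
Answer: $-30$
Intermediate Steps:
$v{\left(C \right)} = 45 C$ ($v{\left(C \right)} = 5 C \left(6 + 3\right) = 5 C 9 = 45 C$)
$p{\left(K \right)} = \frac{5}{4}$ ($p{\left(K \right)} = \frac{1}{4} \cdot 5 = \frac{5}{4}$)
$r = -24$ ($r = 2 \left(-4\right) 3 = \left(-8\right) 3 = -24$)
$r p{\left(v{\left(-1 \right)} \right)} = \left(-24\right) \frac{5}{4} = -30$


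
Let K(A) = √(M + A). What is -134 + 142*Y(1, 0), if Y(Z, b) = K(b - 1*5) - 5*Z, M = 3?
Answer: -844 + 142*I*√2 ≈ -844.0 + 200.82*I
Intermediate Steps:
K(A) = √(3 + A)
Y(Z, b) = √(-2 + b) - 5*Z (Y(Z, b) = √(3 + (b - 1*5)) - 5*Z = √(3 + (b - 5)) - 5*Z = √(3 + (-5 + b)) - 5*Z = √(-2 + b) - 5*Z)
-134 + 142*Y(1, 0) = -134 + 142*(√(-2 + 0) - 5*1) = -134 + 142*(√(-2) - 5) = -134 + 142*(I*√2 - 5) = -134 + 142*(-5 + I*√2) = -134 + (-710 + 142*I*√2) = -844 + 142*I*√2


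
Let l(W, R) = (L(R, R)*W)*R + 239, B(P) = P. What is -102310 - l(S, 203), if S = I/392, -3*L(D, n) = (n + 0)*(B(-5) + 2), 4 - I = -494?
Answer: -619605/4 ≈ -1.5490e+5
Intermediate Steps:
I = 498 (I = 4 - 1*(-494) = 4 + 494 = 498)
L(D, n) = n (L(D, n) = -(n + 0)*(-5 + 2)/3 = -n*(-3)/3 = -(-1)*n = n)
S = 249/196 (S = 498/392 = 498*(1/392) = 249/196 ≈ 1.2704)
l(W, R) = 239 + W*R² (l(W, R) = (R*W)*R + 239 = W*R² + 239 = 239 + W*R²)
-102310 - l(S, 203) = -102310 - (239 + (249/196)*203²) = -102310 - (239 + (249/196)*41209) = -102310 - (239 + 209409/4) = -102310 - 1*210365/4 = -102310 - 210365/4 = -619605/4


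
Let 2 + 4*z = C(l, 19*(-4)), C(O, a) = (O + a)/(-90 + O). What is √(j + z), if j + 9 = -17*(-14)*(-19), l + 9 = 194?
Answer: I*√163576795/190 ≈ 67.314*I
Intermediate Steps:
l = 185 (l = -9 + 194 = 185)
C(O, a) = (O + a)/(-90 + O)
z = -81/380 (z = -½ + ((185 + 19*(-4))/(-90 + 185))/4 = -½ + ((185 - 76)/95)/4 = -½ + ((1/95)*109)/4 = -½ + (¼)*(109/95) = -½ + 109/380 = -81/380 ≈ -0.21316)
j = -4531 (j = -9 - 17*(-14)*(-19) = -9 + 238*(-19) = -9 - 4522 = -4531)
√(j + z) = √(-4531 - 81/380) = √(-1721861/380) = I*√163576795/190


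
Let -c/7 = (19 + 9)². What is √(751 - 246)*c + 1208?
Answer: 1208 - 5488*√505 ≈ -1.2212e+5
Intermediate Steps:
c = -5488 (c = -7*(19 + 9)² = -7*28² = -7*784 = -5488)
√(751 - 246)*c + 1208 = √(751 - 246)*(-5488) + 1208 = √505*(-5488) + 1208 = -5488*√505 + 1208 = 1208 - 5488*√505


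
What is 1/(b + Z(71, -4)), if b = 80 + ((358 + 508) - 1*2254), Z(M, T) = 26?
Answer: -1/1282 ≈ -0.00078003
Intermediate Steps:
b = -1308 (b = 80 + (866 - 2254) = 80 - 1388 = -1308)
1/(b + Z(71, -4)) = 1/(-1308 + 26) = 1/(-1282) = -1/1282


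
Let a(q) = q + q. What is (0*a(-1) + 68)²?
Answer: 4624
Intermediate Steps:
a(q) = 2*q
(0*a(-1) + 68)² = (0*(2*(-1)) + 68)² = (0*(-2) + 68)² = (0 + 68)² = 68² = 4624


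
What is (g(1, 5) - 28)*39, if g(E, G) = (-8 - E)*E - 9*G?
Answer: -3198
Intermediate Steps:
g(E, G) = -9*G + E*(-8 - E) (g(E, G) = E*(-8 - E) - 9*G = -9*G + E*(-8 - E))
(g(1, 5) - 28)*39 = ((-1*1² - 9*5 - 8*1) - 28)*39 = ((-1*1 - 45 - 8) - 28)*39 = ((-1 - 45 - 8) - 28)*39 = (-54 - 28)*39 = -82*39 = -3198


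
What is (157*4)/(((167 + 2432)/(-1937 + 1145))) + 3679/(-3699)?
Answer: -1849355545/9613701 ≈ -192.37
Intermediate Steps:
(157*4)/(((167 + 2432)/(-1937 + 1145))) + 3679/(-3699) = 628/((2599/(-792))) + 3679*(-1/3699) = 628/((2599*(-1/792))) - 3679/3699 = 628/(-2599/792) - 3679/3699 = 628*(-792/2599) - 3679/3699 = -497376/2599 - 3679/3699 = -1849355545/9613701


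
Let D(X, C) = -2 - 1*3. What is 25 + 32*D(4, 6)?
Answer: -135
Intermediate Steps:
D(X, C) = -5 (D(X, C) = -2 - 3 = -5)
25 + 32*D(4, 6) = 25 + 32*(-5) = 25 - 160 = -135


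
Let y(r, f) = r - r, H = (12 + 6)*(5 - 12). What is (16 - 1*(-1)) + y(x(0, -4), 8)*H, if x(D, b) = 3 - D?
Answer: 17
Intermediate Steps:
H = -126 (H = 18*(-7) = -126)
y(r, f) = 0
(16 - 1*(-1)) + y(x(0, -4), 8)*H = (16 - 1*(-1)) + 0*(-126) = (16 + 1) + 0 = 17 + 0 = 17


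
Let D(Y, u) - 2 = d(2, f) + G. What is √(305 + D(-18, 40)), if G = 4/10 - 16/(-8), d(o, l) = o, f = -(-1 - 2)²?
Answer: 3*√865/5 ≈ 17.647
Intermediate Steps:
f = -9 (f = -1*(-3)² = -1*9 = -9)
G = 12/5 (G = 4*(⅒) - 16*(-⅛) = ⅖ + 2 = 12/5 ≈ 2.4000)
D(Y, u) = 32/5 (D(Y, u) = 2 + (2 + 12/5) = 2 + 22/5 = 32/5)
√(305 + D(-18, 40)) = √(305 + 32/5) = √(1557/5) = 3*√865/5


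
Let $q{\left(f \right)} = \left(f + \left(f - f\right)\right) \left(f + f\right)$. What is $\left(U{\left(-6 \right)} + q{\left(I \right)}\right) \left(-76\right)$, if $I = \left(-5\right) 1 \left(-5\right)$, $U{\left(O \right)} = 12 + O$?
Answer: $-95456$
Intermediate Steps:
$I = 25$ ($I = \left(-5\right) \left(-5\right) = 25$)
$q{\left(f \right)} = 2 f^{2}$ ($q{\left(f \right)} = \left(f + 0\right) 2 f = f 2 f = 2 f^{2}$)
$\left(U{\left(-6 \right)} + q{\left(I \right)}\right) \left(-76\right) = \left(\left(12 - 6\right) + 2 \cdot 25^{2}\right) \left(-76\right) = \left(6 + 2 \cdot 625\right) \left(-76\right) = \left(6 + 1250\right) \left(-76\right) = 1256 \left(-76\right) = -95456$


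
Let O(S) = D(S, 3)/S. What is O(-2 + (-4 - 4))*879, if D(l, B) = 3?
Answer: -2637/10 ≈ -263.70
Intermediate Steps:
O(S) = 3/S
O(-2 + (-4 - 4))*879 = (3/(-2 + (-4 - 4)))*879 = (3/(-2 - 8))*879 = (3/(-10))*879 = (3*(-1/10))*879 = -3/10*879 = -2637/10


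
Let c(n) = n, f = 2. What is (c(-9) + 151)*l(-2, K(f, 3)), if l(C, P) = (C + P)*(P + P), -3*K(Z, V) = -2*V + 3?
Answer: -284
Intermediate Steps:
K(Z, V) = -1 + 2*V/3 (K(Z, V) = -(-2*V + 3)/3 = -(3 - 2*V)/3 = -1 + 2*V/3)
l(C, P) = 2*P*(C + P) (l(C, P) = (C + P)*(2*P) = 2*P*(C + P))
(c(-9) + 151)*l(-2, K(f, 3)) = (-9 + 151)*(2*(-1 + (⅔)*3)*(-2 + (-1 + (⅔)*3))) = 142*(2*(-1 + 2)*(-2 + (-1 + 2))) = 142*(2*1*(-2 + 1)) = 142*(2*1*(-1)) = 142*(-2) = -284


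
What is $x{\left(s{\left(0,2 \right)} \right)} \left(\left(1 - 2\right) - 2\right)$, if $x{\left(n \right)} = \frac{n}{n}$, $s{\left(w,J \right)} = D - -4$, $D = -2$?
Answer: $-3$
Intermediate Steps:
$s{\left(w,J \right)} = 2$ ($s{\left(w,J \right)} = -2 - -4 = -2 + 4 = 2$)
$x{\left(n \right)} = 1$
$x{\left(s{\left(0,2 \right)} \right)} \left(\left(1 - 2\right) - 2\right) = 1 \left(\left(1 - 2\right) - 2\right) = 1 \left(-1 - 2\right) = 1 \left(-3\right) = -3$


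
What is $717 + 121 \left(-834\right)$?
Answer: $-100197$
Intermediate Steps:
$717 + 121 \left(-834\right) = 717 - 100914 = -100197$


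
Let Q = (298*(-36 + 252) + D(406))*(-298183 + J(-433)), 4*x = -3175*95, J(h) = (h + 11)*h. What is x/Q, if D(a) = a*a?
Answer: 301625/105852824912 ≈ 2.8495e-6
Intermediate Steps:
J(h) = h*(11 + h) (J(h) = (11 + h)*h = h*(11 + h))
x = -301625/4 (x = (-3175*95)/4 = (¼)*(-301625) = -301625/4 ≈ -75406.)
D(a) = a²
Q = -26463206228 (Q = (298*(-36 + 252) + 406²)*(-298183 - 433*(11 - 433)) = (298*216 + 164836)*(-298183 - 433*(-422)) = (64368 + 164836)*(-298183 + 182726) = 229204*(-115457) = -26463206228)
x/Q = -301625/4/(-26463206228) = -301625/4*(-1/26463206228) = 301625/105852824912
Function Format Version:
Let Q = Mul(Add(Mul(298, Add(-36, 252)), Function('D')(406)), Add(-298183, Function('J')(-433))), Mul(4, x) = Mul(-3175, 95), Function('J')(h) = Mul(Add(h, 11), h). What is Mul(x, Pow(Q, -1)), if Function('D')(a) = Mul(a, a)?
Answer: Rational(301625, 105852824912) ≈ 2.8495e-6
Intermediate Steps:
Function('J')(h) = Mul(h, Add(11, h)) (Function('J')(h) = Mul(Add(11, h), h) = Mul(h, Add(11, h)))
x = Rational(-301625, 4) (x = Mul(Rational(1, 4), Mul(-3175, 95)) = Mul(Rational(1, 4), -301625) = Rational(-301625, 4) ≈ -75406.)
Function('D')(a) = Pow(a, 2)
Q = -26463206228 (Q = Mul(Add(Mul(298, Add(-36, 252)), Pow(406, 2)), Add(-298183, Mul(-433, Add(11, -433)))) = Mul(Add(Mul(298, 216), 164836), Add(-298183, Mul(-433, -422))) = Mul(Add(64368, 164836), Add(-298183, 182726)) = Mul(229204, -115457) = -26463206228)
Mul(x, Pow(Q, -1)) = Mul(Rational(-301625, 4), Pow(-26463206228, -1)) = Mul(Rational(-301625, 4), Rational(-1, 26463206228)) = Rational(301625, 105852824912)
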